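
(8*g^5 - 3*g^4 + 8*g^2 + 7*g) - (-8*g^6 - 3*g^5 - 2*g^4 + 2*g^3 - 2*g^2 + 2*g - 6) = 8*g^6 + 11*g^5 - g^4 - 2*g^3 + 10*g^2 + 5*g + 6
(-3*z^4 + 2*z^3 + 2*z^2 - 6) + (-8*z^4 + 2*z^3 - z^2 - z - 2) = -11*z^4 + 4*z^3 + z^2 - z - 8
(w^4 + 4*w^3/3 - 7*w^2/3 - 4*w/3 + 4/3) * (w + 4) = w^5 + 16*w^4/3 + 3*w^3 - 32*w^2/3 - 4*w + 16/3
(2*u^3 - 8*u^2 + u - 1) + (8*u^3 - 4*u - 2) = 10*u^3 - 8*u^2 - 3*u - 3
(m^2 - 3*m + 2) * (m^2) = m^4 - 3*m^3 + 2*m^2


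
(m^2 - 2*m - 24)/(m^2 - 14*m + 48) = (m + 4)/(m - 8)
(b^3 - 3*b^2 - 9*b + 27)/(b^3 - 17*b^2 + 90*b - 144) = (b^2 - 9)/(b^2 - 14*b + 48)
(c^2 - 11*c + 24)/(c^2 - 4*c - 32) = (c - 3)/(c + 4)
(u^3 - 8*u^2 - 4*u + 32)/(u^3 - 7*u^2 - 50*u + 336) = (u^2 - 4)/(u^2 + u - 42)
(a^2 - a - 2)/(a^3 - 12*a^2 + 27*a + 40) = (a - 2)/(a^2 - 13*a + 40)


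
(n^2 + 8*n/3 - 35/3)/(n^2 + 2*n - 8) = (3*n^2 + 8*n - 35)/(3*(n^2 + 2*n - 8))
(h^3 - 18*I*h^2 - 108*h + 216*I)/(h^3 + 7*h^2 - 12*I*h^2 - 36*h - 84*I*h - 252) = (h - 6*I)/(h + 7)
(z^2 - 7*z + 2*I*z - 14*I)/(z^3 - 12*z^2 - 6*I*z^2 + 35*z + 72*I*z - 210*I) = (z + 2*I)/(z^2 - z*(5 + 6*I) + 30*I)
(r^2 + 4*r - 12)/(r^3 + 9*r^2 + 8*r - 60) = 1/(r + 5)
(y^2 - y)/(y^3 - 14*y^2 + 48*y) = (y - 1)/(y^2 - 14*y + 48)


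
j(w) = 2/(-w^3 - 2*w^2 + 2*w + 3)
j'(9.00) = 0.00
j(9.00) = 0.00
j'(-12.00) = 0.00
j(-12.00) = 0.00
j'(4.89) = 0.01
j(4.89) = -0.01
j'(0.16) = -0.24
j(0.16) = 0.61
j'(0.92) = 1.50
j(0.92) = 0.84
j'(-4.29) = 0.05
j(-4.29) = 0.05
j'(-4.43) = 0.04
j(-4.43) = 0.05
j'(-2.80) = 1.53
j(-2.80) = 0.54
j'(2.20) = 0.26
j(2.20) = -0.15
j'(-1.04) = -416.36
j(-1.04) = -16.90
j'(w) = 2*(3*w^2 + 4*w - 2)/(-w^3 - 2*w^2 + 2*w + 3)^2 = 2*(3*w^2 + 4*w - 2)/(w^3 + 2*w^2 - 2*w - 3)^2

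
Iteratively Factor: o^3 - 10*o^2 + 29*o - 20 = (o - 5)*(o^2 - 5*o + 4) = (o - 5)*(o - 4)*(o - 1)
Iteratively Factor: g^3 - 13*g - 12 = (g - 4)*(g^2 + 4*g + 3) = (g - 4)*(g + 1)*(g + 3)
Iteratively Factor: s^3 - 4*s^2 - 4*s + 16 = (s - 2)*(s^2 - 2*s - 8) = (s - 4)*(s - 2)*(s + 2)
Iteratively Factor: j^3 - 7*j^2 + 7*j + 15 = (j - 3)*(j^2 - 4*j - 5) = (j - 3)*(j + 1)*(j - 5)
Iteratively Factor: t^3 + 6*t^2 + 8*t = (t)*(t^2 + 6*t + 8) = t*(t + 2)*(t + 4)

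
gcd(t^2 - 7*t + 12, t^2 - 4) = 1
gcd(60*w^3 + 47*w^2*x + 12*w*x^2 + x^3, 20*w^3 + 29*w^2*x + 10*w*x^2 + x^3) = 20*w^2 + 9*w*x + x^2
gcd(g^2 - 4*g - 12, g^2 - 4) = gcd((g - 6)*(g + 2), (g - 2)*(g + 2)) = g + 2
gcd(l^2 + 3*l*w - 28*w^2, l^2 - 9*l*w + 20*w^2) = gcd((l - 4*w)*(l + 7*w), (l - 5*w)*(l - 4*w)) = -l + 4*w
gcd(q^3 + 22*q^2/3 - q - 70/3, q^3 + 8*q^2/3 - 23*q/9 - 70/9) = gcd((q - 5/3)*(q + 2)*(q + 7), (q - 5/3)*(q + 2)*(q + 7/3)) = q^2 + q/3 - 10/3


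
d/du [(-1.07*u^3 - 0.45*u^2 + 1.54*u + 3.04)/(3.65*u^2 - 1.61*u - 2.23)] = (-3.9055*u^4 + 3.4454*u^3 + 2.2618*u^2 - 20.185*u + 1.4602)/(13.3225*u^4 - 11.753*u^3 - 13.6869*u^2 + 7.1806*u + 4.9729)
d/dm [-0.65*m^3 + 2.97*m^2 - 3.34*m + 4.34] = -1.95*m^2 + 5.94*m - 3.34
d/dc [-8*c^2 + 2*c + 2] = 2 - 16*c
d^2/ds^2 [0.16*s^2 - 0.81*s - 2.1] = 0.320000000000000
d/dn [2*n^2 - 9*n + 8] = 4*n - 9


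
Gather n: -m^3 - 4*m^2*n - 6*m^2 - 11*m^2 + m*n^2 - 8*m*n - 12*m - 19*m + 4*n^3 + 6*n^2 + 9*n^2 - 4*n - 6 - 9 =-m^3 - 17*m^2 - 31*m + 4*n^3 + n^2*(m + 15) + n*(-4*m^2 - 8*m - 4) - 15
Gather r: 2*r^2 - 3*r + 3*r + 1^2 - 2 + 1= 2*r^2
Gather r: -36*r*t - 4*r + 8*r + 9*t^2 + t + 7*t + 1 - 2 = r*(4 - 36*t) + 9*t^2 + 8*t - 1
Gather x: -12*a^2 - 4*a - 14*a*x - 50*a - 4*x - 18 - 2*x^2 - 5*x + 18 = -12*a^2 - 54*a - 2*x^2 + x*(-14*a - 9)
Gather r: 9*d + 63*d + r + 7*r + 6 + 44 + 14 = 72*d + 8*r + 64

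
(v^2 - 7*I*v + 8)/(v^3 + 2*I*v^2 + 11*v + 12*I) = (v - 8*I)/(v^2 + I*v + 12)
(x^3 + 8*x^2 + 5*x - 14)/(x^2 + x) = (x^3 + 8*x^2 + 5*x - 14)/(x*(x + 1))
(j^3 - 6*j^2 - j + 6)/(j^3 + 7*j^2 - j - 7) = (j - 6)/(j + 7)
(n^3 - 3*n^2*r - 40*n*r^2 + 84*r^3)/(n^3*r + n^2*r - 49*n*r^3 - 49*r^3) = (n^2 + 4*n*r - 12*r^2)/(r*(n^2 + 7*n*r + n + 7*r))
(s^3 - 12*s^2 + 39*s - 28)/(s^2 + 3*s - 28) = (s^2 - 8*s + 7)/(s + 7)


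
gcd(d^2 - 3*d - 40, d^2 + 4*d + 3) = 1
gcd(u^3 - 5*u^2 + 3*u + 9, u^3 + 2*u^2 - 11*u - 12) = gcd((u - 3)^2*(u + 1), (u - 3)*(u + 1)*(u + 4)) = u^2 - 2*u - 3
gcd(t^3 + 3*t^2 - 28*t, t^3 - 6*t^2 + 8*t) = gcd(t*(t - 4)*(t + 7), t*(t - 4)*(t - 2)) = t^2 - 4*t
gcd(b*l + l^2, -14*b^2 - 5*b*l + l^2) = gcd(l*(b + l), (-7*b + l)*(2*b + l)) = 1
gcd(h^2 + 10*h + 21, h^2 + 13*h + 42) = h + 7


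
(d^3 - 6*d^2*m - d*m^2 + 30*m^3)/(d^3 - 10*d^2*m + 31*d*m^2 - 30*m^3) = (d + 2*m)/(d - 2*m)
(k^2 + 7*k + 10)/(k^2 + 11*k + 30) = (k + 2)/(k + 6)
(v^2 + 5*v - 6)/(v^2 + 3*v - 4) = (v + 6)/(v + 4)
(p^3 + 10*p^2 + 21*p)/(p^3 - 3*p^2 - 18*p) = (p + 7)/(p - 6)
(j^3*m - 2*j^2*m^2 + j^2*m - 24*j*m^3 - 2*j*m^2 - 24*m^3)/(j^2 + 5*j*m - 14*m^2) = m*(j^3 - 2*j^2*m + j^2 - 24*j*m^2 - 2*j*m - 24*m^2)/(j^2 + 5*j*m - 14*m^2)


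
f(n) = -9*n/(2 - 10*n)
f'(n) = -90*n/(2 - 10*n)^2 - 9/(2 - 10*n)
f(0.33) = 2.28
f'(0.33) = -10.65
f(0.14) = -2.10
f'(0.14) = -50.00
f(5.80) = 0.93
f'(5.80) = -0.01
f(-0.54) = 0.66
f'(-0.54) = -0.33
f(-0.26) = 0.51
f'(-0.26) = -0.85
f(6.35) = 0.93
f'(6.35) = -0.00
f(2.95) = 0.97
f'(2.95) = -0.02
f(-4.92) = 0.86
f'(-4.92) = -0.01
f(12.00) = 0.92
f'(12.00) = 0.00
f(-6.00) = 0.87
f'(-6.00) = 0.00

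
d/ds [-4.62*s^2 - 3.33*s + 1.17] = -9.24*s - 3.33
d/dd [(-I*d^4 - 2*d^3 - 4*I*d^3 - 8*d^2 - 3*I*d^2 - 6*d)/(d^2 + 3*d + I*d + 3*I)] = (-2*I*d^3 + d^2*(1 - I) + d*(2 - 4*I) - 2*I)/(d^2 + 2*I*d - 1)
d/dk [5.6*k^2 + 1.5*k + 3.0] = 11.2*k + 1.5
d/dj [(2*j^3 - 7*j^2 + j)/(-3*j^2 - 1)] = (-6*j^4 - 3*j^2 + 14*j - 1)/(9*j^4 + 6*j^2 + 1)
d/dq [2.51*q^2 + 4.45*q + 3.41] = 5.02*q + 4.45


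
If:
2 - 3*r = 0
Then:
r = 2/3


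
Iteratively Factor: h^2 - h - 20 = (h - 5)*(h + 4)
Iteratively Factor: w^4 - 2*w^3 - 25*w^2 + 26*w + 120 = (w - 5)*(w^3 + 3*w^2 - 10*w - 24) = (w - 5)*(w - 3)*(w^2 + 6*w + 8) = (w - 5)*(w - 3)*(w + 2)*(w + 4)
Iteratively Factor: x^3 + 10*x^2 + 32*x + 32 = (x + 4)*(x^2 + 6*x + 8) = (x + 4)^2*(x + 2)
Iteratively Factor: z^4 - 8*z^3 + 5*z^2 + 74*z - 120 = (z - 4)*(z^3 - 4*z^2 - 11*z + 30) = (z - 4)*(z - 2)*(z^2 - 2*z - 15) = (z - 5)*(z - 4)*(z - 2)*(z + 3)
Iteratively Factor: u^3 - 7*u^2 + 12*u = (u - 4)*(u^2 - 3*u) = (u - 4)*(u - 3)*(u)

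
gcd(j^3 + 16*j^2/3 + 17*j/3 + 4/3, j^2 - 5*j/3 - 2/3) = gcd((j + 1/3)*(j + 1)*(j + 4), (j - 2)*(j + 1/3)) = j + 1/3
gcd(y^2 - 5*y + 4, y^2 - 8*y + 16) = y - 4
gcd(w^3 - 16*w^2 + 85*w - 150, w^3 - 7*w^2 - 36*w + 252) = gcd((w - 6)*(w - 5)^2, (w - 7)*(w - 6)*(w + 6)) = w - 6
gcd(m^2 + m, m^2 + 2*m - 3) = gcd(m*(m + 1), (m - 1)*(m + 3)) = 1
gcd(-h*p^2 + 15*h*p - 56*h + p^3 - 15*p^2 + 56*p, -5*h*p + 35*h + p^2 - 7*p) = p - 7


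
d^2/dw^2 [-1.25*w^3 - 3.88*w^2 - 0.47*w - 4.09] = -7.5*w - 7.76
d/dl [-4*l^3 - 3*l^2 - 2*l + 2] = -12*l^2 - 6*l - 2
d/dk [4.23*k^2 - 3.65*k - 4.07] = 8.46*k - 3.65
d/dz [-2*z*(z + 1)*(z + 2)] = -6*z^2 - 12*z - 4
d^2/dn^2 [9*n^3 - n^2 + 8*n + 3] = 54*n - 2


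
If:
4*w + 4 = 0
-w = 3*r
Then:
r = 1/3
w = -1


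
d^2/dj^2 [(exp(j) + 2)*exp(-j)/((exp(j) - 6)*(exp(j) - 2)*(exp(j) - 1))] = (9*exp(7*j) - 67*exp(6*j) - 50*exp(5*j) + 1506*exp(4*j) - 3968*exp(3*j) + 3872*exp(2*j) - 1440*exp(j) + 288)*exp(-j)/(exp(9*j) - 27*exp(8*j) + 303*exp(7*j) - 1845*exp(6*j) + 6708*exp(5*j) - 15156*exp(4*j) + 21392*exp(3*j) - 18288*exp(2*j) + 8640*exp(j) - 1728)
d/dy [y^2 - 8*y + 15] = 2*y - 8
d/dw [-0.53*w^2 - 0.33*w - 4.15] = -1.06*w - 0.33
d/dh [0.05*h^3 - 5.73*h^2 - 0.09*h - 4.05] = 0.15*h^2 - 11.46*h - 0.09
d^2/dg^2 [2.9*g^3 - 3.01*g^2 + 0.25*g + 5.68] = 17.4*g - 6.02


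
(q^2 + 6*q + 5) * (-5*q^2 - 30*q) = -5*q^4 - 60*q^3 - 205*q^2 - 150*q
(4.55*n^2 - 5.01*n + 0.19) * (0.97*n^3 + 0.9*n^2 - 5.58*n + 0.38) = 4.4135*n^5 - 0.764699999999999*n^4 - 29.7137*n^3 + 29.8558*n^2 - 2.964*n + 0.0722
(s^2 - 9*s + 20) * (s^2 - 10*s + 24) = s^4 - 19*s^3 + 134*s^2 - 416*s + 480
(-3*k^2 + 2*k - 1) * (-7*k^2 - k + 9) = 21*k^4 - 11*k^3 - 22*k^2 + 19*k - 9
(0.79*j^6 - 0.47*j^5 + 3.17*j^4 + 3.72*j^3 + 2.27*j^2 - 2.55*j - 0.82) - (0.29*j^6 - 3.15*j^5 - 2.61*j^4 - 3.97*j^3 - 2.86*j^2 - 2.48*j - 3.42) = 0.5*j^6 + 2.68*j^5 + 5.78*j^4 + 7.69*j^3 + 5.13*j^2 - 0.0699999999999998*j + 2.6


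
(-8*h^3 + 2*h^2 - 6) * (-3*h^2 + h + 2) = 24*h^5 - 14*h^4 - 14*h^3 + 22*h^2 - 6*h - 12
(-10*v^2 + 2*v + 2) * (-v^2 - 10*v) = 10*v^4 + 98*v^3 - 22*v^2 - 20*v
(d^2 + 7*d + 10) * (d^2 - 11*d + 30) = d^4 - 4*d^3 - 37*d^2 + 100*d + 300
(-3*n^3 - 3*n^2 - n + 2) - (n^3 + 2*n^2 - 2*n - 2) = -4*n^3 - 5*n^2 + n + 4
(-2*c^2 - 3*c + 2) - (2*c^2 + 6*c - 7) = -4*c^2 - 9*c + 9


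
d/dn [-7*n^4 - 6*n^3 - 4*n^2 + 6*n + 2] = -28*n^3 - 18*n^2 - 8*n + 6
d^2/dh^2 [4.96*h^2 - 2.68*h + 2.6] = 9.92000000000000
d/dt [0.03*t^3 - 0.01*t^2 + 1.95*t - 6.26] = 0.09*t^2 - 0.02*t + 1.95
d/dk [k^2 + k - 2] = 2*k + 1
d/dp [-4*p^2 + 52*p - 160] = 52 - 8*p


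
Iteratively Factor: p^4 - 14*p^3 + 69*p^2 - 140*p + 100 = (p - 5)*(p^3 - 9*p^2 + 24*p - 20) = (p - 5)*(p - 2)*(p^2 - 7*p + 10) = (p - 5)*(p - 2)^2*(p - 5)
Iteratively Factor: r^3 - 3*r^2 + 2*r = (r - 2)*(r^2 - r) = (r - 2)*(r - 1)*(r)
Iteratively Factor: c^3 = (c)*(c^2) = c^2*(c)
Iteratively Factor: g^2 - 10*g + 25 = (g - 5)*(g - 5)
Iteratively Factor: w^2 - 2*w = (w)*(w - 2)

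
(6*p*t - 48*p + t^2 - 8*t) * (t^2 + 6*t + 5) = 6*p*t^3 - 12*p*t^2 - 258*p*t - 240*p + t^4 - 2*t^3 - 43*t^2 - 40*t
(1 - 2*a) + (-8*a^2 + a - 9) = -8*a^2 - a - 8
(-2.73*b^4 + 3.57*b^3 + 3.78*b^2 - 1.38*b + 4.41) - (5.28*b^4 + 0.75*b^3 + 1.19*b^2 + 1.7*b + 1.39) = -8.01*b^4 + 2.82*b^3 + 2.59*b^2 - 3.08*b + 3.02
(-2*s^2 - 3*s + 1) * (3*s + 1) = -6*s^3 - 11*s^2 + 1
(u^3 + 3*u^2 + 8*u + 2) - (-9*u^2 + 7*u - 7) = u^3 + 12*u^2 + u + 9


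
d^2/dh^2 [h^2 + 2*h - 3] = 2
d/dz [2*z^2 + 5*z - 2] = 4*z + 5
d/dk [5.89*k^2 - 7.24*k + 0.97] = 11.78*k - 7.24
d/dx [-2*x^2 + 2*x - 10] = 2 - 4*x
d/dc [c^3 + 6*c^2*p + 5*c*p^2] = 3*c^2 + 12*c*p + 5*p^2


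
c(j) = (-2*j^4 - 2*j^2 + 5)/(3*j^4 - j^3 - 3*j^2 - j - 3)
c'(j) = (-8*j^3 - 4*j)/(3*j^4 - j^3 - 3*j^2 - j - 3) + (-2*j^4 - 2*j^2 + 5)*(-12*j^3 + 3*j^2 + 6*j + 1)/(3*j^4 - j^3 - 3*j^2 - j - 3)^2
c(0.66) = -0.80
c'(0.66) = 1.54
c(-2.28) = -0.78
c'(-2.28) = -0.11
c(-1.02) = -0.95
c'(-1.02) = -2.97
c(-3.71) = -0.69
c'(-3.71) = -0.03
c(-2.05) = -0.81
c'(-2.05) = -0.15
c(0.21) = -1.47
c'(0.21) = 1.27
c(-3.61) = -0.70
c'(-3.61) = -0.03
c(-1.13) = -1.29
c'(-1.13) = -5.83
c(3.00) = -0.96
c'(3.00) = 0.21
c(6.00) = -0.75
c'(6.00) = 0.02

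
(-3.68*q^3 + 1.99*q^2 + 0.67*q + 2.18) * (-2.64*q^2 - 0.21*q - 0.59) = 9.7152*q^5 - 4.4808*q^4 - 0.0155000000000003*q^3 - 7.07*q^2 - 0.8531*q - 1.2862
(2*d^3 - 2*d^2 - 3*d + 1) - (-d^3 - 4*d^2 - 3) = 3*d^3 + 2*d^2 - 3*d + 4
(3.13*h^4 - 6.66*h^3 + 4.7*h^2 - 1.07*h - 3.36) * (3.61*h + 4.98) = 11.2993*h^5 - 8.4552*h^4 - 16.1998*h^3 + 19.5433*h^2 - 17.4582*h - 16.7328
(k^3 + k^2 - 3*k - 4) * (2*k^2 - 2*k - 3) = 2*k^5 - 11*k^3 - 5*k^2 + 17*k + 12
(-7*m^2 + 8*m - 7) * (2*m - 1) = -14*m^3 + 23*m^2 - 22*m + 7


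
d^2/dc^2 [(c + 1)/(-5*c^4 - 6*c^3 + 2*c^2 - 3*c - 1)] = 2*(-150*c^7 - 490*c^6 - 528*c^5 - 45*c^4 + 130*c^3 + 30*c - 8)/(125*c^12 + 450*c^11 + 390*c^10 + 81*c^9 + 459*c^8 + 396*c^7 - 41*c^6 + 216*c^5 + 81*c^4 + 9*c^3 + 21*c^2 + 9*c + 1)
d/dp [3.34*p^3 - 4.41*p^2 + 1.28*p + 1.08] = 10.02*p^2 - 8.82*p + 1.28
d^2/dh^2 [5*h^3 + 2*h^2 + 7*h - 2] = 30*h + 4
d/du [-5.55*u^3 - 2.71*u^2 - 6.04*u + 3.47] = -16.65*u^2 - 5.42*u - 6.04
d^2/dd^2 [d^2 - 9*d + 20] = 2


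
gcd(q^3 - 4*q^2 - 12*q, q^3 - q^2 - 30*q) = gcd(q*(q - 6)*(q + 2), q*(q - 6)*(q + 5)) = q^2 - 6*q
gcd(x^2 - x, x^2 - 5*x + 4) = x - 1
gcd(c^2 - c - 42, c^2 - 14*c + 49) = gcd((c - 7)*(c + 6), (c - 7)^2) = c - 7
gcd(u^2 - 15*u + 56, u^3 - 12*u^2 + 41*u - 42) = u - 7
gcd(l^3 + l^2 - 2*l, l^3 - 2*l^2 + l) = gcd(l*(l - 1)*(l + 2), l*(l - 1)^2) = l^2 - l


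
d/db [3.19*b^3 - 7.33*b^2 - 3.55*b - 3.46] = 9.57*b^2 - 14.66*b - 3.55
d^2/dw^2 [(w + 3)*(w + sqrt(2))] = 2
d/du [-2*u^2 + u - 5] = 1 - 4*u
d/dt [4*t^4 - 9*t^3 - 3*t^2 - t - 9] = 16*t^3 - 27*t^2 - 6*t - 1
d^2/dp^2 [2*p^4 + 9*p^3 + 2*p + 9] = 6*p*(4*p + 9)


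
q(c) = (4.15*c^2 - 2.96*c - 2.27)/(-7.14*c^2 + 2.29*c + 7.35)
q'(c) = (8.3*c - 2.96)/(-7.14*c^2 + 2.29*c + 7.35) + (14.28*c - 2.29)*(4.15*c^2 - 2.96*c - 2.27)/(-7.14*c^2 + 2.29*c + 7.35)^2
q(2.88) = -0.52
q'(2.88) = -0.01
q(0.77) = -0.43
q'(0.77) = -0.06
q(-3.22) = -0.68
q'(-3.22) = -0.04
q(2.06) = -0.51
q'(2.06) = -0.02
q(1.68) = -0.50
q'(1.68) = -0.02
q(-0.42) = -0.06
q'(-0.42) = -1.16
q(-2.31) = -0.74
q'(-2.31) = -0.11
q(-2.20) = -0.75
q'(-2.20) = -0.13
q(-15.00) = -0.60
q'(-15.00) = -0.00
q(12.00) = -0.56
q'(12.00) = -0.00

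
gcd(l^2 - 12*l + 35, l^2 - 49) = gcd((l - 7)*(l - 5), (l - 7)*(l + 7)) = l - 7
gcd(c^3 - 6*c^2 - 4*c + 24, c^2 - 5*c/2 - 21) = c - 6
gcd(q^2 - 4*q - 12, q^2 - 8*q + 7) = 1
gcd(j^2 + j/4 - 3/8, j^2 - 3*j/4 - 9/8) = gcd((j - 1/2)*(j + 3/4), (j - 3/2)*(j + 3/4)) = j + 3/4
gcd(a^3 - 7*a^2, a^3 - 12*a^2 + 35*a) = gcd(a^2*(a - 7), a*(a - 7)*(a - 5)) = a^2 - 7*a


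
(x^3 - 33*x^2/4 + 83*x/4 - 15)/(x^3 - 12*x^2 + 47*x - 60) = (x - 5/4)/(x - 5)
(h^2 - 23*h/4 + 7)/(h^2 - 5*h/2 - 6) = (4*h - 7)/(2*(2*h + 3))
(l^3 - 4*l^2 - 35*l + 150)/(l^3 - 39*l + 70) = (l^2 + l - 30)/(l^2 + 5*l - 14)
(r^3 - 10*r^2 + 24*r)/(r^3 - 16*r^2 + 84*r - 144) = r/(r - 6)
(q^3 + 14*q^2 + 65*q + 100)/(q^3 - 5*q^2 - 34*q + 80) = (q^2 + 9*q + 20)/(q^2 - 10*q + 16)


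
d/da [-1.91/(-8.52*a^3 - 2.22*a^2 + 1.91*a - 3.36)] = (-48.8196*a^2 - 8.4804*a + 3.6481)/(8.52*a^3 + 2.22*a^2 - 1.91*a + 3.36)^2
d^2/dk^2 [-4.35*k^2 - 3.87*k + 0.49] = -8.70000000000000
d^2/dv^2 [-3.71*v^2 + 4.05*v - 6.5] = -7.42000000000000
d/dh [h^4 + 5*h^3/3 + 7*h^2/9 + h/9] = 4*h^3 + 5*h^2 + 14*h/9 + 1/9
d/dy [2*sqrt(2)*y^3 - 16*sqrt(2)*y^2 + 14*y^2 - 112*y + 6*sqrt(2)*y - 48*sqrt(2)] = 6*sqrt(2)*y^2 - 32*sqrt(2)*y + 28*y - 112 + 6*sqrt(2)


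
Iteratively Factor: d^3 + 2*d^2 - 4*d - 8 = (d - 2)*(d^2 + 4*d + 4) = (d - 2)*(d + 2)*(d + 2)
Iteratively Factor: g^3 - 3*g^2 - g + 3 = (g - 1)*(g^2 - 2*g - 3) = (g - 1)*(g + 1)*(g - 3)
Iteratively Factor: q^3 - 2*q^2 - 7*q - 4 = (q + 1)*(q^2 - 3*q - 4) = (q - 4)*(q + 1)*(q + 1)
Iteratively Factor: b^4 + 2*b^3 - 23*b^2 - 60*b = (b + 4)*(b^3 - 2*b^2 - 15*b) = (b - 5)*(b + 4)*(b^2 + 3*b) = b*(b - 5)*(b + 4)*(b + 3)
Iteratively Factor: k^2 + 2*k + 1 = (k + 1)*(k + 1)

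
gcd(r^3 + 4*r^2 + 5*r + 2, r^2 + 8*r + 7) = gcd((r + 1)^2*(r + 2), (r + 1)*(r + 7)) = r + 1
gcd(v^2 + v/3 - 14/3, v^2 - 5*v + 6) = v - 2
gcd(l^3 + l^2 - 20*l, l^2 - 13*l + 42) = 1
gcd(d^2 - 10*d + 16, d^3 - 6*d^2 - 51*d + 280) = d - 8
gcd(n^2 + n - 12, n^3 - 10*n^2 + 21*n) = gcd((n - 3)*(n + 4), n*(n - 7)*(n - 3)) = n - 3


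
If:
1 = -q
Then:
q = -1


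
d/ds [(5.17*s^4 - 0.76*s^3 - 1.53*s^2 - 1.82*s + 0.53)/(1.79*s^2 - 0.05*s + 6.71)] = (18.5086*s^5 - 2.1359*s^4 + 138.8388*s^3 - 11.9645*s^2 - 22.43*s - 12.1857)/(3.2041*s^4 - 0.179*s^3 + 24.0243*s^2 - 0.671*s + 45.0241)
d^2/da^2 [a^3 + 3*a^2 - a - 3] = 6*a + 6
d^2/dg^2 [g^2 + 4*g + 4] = 2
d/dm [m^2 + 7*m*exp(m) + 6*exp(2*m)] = 7*m*exp(m) + 2*m + 12*exp(2*m) + 7*exp(m)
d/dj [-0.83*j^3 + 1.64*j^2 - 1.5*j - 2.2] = -2.49*j^2 + 3.28*j - 1.5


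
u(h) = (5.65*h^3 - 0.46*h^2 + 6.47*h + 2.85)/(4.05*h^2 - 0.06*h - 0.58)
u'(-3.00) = 1.24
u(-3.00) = -4.81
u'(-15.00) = 1.39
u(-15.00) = -21.14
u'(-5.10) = 1.34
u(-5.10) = -7.53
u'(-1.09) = 0.62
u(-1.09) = -2.81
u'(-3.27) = 1.26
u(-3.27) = -5.14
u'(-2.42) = 1.17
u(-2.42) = -4.10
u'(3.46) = 1.20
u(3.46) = 5.32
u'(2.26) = 0.88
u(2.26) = 4.02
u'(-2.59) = 1.20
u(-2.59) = -4.31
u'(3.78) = 1.24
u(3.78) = 5.71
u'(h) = (0.06 - 8.1*h)*(5.65*h^3 - 0.46*h^2 + 6.47*h + 2.85)/(4.05*h^2 - 0.06*h - 0.58)^2 + (16.95*h^2 - 0.92*h + 6.47)/(4.05*h^2 - 0.06*h - 0.58)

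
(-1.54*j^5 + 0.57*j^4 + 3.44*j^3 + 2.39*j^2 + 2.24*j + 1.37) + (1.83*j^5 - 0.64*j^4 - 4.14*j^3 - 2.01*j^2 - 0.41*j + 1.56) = 0.29*j^5 - 0.0700000000000001*j^4 - 0.7*j^3 + 0.38*j^2 + 1.83*j + 2.93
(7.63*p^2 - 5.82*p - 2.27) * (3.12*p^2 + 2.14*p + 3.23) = 23.8056*p^4 - 1.8302*p^3 + 5.1077*p^2 - 23.6564*p - 7.3321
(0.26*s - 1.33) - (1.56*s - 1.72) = 0.39 - 1.3*s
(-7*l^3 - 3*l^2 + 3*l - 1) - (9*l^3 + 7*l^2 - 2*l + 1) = -16*l^3 - 10*l^2 + 5*l - 2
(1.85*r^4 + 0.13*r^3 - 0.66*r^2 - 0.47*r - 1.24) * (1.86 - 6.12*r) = -11.322*r^5 + 2.6454*r^4 + 4.281*r^3 + 1.6488*r^2 + 6.7146*r - 2.3064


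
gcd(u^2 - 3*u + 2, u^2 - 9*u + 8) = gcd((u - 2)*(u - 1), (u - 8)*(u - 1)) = u - 1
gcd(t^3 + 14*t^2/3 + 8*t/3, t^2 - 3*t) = t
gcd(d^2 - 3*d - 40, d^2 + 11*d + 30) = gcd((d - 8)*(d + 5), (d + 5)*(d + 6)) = d + 5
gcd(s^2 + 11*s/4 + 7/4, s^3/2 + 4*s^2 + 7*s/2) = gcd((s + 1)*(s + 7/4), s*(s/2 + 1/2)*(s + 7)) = s + 1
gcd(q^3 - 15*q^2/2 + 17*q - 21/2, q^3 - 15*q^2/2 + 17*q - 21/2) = q^3 - 15*q^2/2 + 17*q - 21/2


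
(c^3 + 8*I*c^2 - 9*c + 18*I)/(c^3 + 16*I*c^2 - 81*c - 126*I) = (c - I)/(c + 7*I)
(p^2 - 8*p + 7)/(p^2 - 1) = (p - 7)/(p + 1)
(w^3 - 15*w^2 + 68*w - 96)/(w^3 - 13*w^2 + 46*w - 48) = (w - 4)/(w - 2)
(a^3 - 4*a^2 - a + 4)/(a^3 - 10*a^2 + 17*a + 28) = (a - 1)/(a - 7)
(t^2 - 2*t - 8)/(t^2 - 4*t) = (t + 2)/t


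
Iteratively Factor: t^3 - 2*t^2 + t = (t - 1)*(t^2 - t) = (t - 1)^2*(t)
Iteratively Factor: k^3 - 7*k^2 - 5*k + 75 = (k - 5)*(k^2 - 2*k - 15) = (k - 5)*(k + 3)*(k - 5)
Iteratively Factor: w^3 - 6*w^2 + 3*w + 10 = (w - 2)*(w^2 - 4*w - 5) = (w - 2)*(w + 1)*(w - 5)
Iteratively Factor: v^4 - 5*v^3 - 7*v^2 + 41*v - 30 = (v - 5)*(v^3 - 7*v + 6) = (v - 5)*(v - 2)*(v^2 + 2*v - 3) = (v - 5)*(v - 2)*(v - 1)*(v + 3)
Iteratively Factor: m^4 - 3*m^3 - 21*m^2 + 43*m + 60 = (m - 5)*(m^3 + 2*m^2 - 11*m - 12) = (m - 5)*(m + 4)*(m^2 - 2*m - 3) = (m - 5)*(m - 3)*(m + 4)*(m + 1)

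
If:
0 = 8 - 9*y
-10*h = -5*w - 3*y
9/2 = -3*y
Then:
No Solution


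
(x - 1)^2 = x^2 - 2*x + 1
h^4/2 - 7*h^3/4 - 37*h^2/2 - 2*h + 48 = (h/2 + 1)*(h - 8)*(h - 3/2)*(h + 4)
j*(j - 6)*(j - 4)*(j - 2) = j^4 - 12*j^3 + 44*j^2 - 48*j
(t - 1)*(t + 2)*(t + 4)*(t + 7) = t^4 + 12*t^3 + 37*t^2 + 6*t - 56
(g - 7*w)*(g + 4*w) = g^2 - 3*g*w - 28*w^2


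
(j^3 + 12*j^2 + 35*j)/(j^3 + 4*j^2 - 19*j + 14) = j*(j + 5)/(j^2 - 3*j + 2)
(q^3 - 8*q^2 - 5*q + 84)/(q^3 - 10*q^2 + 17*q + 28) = (q + 3)/(q + 1)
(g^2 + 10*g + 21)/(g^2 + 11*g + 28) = (g + 3)/(g + 4)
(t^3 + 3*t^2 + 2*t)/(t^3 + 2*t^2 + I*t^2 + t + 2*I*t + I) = t*(t + 2)/(t^2 + t*(1 + I) + I)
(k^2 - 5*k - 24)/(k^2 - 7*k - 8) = (k + 3)/(k + 1)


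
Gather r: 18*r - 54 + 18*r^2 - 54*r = 18*r^2 - 36*r - 54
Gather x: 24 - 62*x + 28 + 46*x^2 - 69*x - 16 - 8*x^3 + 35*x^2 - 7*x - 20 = -8*x^3 + 81*x^2 - 138*x + 16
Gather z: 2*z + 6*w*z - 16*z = z*(6*w - 14)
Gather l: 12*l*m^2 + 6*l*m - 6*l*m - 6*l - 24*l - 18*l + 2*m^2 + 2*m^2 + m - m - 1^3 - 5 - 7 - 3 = l*(12*m^2 - 48) + 4*m^2 - 16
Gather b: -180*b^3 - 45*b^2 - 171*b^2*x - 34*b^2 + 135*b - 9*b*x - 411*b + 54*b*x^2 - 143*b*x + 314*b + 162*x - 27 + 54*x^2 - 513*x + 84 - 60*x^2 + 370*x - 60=-180*b^3 + b^2*(-171*x - 79) + b*(54*x^2 - 152*x + 38) - 6*x^2 + 19*x - 3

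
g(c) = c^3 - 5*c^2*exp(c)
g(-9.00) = -729.05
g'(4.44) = -12060.96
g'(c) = -5*c^2*exp(c) + 3*c^2 - 10*c*exp(c)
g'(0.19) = -2.41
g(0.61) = -3.20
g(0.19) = -0.21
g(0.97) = -11.50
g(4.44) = -8268.57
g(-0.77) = -1.83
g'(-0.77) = 3.97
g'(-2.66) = 20.61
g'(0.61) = -13.53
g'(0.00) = 0.00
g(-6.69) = -299.70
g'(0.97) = -35.18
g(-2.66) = -21.30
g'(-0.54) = 3.17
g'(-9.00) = 242.96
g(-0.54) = -1.01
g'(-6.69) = 134.07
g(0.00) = 0.00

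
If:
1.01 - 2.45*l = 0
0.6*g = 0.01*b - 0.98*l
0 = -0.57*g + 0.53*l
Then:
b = 63.40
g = 0.38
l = 0.41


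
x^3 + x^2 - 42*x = x*(x - 6)*(x + 7)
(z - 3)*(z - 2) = z^2 - 5*z + 6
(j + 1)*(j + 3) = j^2 + 4*j + 3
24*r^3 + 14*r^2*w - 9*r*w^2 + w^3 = (-6*r + w)*(-4*r + w)*(r + w)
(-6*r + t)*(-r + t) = 6*r^2 - 7*r*t + t^2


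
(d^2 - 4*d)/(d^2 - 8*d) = (d - 4)/(d - 8)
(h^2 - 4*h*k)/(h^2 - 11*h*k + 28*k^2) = h/(h - 7*k)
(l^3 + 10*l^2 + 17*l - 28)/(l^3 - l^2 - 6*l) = (-l^3 - 10*l^2 - 17*l + 28)/(l*(-l^2 + l + 6))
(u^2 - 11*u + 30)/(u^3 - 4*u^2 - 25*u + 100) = (u - 6)/(u^2 + u - 20)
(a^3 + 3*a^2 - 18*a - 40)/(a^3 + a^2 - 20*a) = (a + 2)/a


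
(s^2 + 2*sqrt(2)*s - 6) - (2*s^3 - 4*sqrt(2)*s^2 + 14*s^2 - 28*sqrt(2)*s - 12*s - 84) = -2*s^3 - 13*s^2 + 4*sqrt(2)*s^2 + 12*s + 30*sqrt(2)*s + 78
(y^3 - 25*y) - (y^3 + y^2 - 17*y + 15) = -y^2 - 8*y - 15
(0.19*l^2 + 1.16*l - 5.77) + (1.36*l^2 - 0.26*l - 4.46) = 1.55*l^2 + 0.9*l - 10.23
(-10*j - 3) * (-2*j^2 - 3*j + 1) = 20*j^3 + 36*j^2 - j - 3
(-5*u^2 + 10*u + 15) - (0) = -5*u^2 + 10*u + 15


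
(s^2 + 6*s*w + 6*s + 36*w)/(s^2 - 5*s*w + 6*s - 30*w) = (s + 6*w)/(s - 5*w)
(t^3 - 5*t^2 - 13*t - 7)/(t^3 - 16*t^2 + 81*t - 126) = (t^2 + 2*t + 1)/(t^2 - 9*t + 18)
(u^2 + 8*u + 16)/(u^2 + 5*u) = (u^2 + 8*u + 16)/(u*(u + 5))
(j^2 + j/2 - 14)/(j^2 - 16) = (j - 7/2)/(j - 4)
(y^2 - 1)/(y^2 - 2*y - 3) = (y - 1)/(y - 3)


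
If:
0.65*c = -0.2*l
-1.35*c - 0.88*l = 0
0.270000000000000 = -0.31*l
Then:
No Solution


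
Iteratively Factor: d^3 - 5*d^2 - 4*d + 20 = (d + 2)*(d^2 - 7*d + 10) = (d - 2)*(d + 2)*(d - 5)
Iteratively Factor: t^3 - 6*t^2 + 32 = (t + 2)*(t^2 - 8*t + 16) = (t - 4)*(t + 2)*(t - 4)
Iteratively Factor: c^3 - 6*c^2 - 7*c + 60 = (c + 3)*(c^2 - 9*c + 20) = (c - 5)*(c + 3)*(c - 4)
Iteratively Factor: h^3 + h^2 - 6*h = (h - 2)*(h^2 + 3*h) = (h - 2)*(h + 3)*(h)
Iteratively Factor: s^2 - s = (s)*(s - 1)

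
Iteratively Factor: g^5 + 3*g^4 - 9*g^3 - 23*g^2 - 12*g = (g - 3)*(g^4 + 6*g^3 + 9*g^2 + 4*g) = g*(g - 3)*(g^3 + 6*g^2 + 9*g + 4) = g*(g - 3)*(g + 4)*(g^2 + 2*g + 1) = g*(g - 3)*(g + 1)*(g + 4)*(g + 1)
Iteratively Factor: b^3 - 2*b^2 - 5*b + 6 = (b - 1)*(b^2 - b - 6) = (b - 1)*(b + 2)*(b - 3)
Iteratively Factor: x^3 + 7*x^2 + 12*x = (x + 3)*(x^2 + 4*x) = (x + 3)*(x + 4)*(x)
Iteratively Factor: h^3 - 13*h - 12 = (h + 1)*(h^2 - h - 12) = (h - 4)*(h + 1)*(h + 3)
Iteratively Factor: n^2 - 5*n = (n - 5)*(n)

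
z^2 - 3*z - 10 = (z - 5)*(z + 2)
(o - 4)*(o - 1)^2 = o^3 - 6*o^2 + 9*o - 4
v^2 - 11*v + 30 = (v - 6)*(v - 5)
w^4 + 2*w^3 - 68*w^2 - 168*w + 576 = (w - 8)*(w - 2)*(w + 6)^2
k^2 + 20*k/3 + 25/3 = (k + 5/3)*(k + 5)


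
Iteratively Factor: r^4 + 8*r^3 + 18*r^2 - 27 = (r - 1)*(r^3 + 9*r^2 + 27*r + 27) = (r - 1)*(r + 3)*(r^2 + 6*r + 9) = (r - 1)*(r + 3)^2*(r + 3)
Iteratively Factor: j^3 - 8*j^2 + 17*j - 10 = (j - 1)*(j^2 - 7*j + 10) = (j - 2)*(j - 1)*(j - 5)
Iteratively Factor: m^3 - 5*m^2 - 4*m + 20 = (m - 2)*(m^2 - 3*m - 10) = (m - 2)*(m + 2)*(m - 5)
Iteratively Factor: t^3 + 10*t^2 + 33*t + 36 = (t + 4)*(t^2 + 6*t + 9) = (t + 3)*(t + 4)*(t + 3)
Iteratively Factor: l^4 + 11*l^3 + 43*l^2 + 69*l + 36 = (l + 4)*(l^3 + 7*l^2 + 15*l + 9) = (l + 1)*(l + 4)*(l^2 + 6*l + 9) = (l + 1)*(l + 3)*(l + 4)*(l + 3)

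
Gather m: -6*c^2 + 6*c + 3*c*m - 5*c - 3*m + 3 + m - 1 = -6*c^2 + c + m*(3*c - 2) + 2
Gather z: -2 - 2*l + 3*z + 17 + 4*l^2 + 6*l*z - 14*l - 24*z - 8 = 4*l^2 - 16*l + z*(6*l - 21) + 7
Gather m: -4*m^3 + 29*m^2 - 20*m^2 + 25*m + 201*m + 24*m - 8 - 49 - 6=-4*m^3 + 9*m^2 + 250*m - 63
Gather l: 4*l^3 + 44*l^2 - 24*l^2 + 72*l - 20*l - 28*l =4*l^3 + 20*l^2 + 24*l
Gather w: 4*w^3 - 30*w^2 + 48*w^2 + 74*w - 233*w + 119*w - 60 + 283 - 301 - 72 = 4*w^3 + 18*w^2 - 40*w - 150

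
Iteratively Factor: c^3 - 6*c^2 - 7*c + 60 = (c + 3)*(c^2 - 9*c + 20) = (c - 4)*(c + 3)*(c - 5)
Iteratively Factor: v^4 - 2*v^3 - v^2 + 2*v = (v)*(v^3 - 2*v^2 - v + 2) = v*(v - 1)*(v^2 - v - 2) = v*(v - 1)*(v + 1)*(v - 2)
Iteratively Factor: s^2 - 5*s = (s - 5)*(s)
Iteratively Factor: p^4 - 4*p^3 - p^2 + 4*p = (p)*(p^3 - 4*p^2 - p + 4) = p*(p + 1)*(p^2 - 5*p + 4) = p*(p - 1)*(p + 1)*(p - 4)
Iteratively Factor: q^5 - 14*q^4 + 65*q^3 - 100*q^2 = (q)*(q^4 - 14*q^3 + 65*q^2 - 100*q) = q*(q - 4)*(q^3 - 10*q^2 + 25*q) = q^2*(q - 4)*(q^2 - 10*q + 25) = q^2*(q - 5)*(q - 4)*(q - 5)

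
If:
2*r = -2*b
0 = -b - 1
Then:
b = -1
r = 1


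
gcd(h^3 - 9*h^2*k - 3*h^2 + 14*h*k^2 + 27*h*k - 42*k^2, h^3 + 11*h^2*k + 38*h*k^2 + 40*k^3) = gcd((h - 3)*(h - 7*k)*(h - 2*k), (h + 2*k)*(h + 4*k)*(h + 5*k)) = 1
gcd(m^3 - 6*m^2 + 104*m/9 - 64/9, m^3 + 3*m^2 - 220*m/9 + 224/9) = m^2 - 4*m + 32/9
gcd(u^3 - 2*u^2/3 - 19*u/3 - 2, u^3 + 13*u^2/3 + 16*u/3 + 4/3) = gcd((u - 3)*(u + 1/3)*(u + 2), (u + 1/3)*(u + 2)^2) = u^2 + 7*u/3 + 2/3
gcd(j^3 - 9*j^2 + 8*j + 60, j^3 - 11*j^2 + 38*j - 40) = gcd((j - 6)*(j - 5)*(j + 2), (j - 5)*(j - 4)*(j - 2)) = j - 5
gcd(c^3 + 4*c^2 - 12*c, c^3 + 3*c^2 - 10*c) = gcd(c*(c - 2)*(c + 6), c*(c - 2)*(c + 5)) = c^2 - 2*c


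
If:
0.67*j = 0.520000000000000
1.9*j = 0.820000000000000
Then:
No Solution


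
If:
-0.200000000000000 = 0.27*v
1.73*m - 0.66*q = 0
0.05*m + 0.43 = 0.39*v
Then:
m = -14.38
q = -37.69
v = -0.74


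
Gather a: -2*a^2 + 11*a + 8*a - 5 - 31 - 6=-2*a^2 + 19*a - 42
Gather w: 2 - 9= -7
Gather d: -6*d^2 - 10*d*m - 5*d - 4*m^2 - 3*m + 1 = -6*d^2 + d*(-10*m - 5) - 4*m^2 - 3*m + 1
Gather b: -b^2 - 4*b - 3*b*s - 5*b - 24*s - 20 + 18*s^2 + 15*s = -b^2 + b*(-3*s - 9) + 18*s^2 - 9*s - 20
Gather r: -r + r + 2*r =2*r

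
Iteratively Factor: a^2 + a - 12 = (a + 4)*(a - 3)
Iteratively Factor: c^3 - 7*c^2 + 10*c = (c - 2)*(c^2 - 5*c) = c*(c - 2)*(c - 5)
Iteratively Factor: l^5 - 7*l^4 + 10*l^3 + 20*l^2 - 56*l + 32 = (l - 2)*(l^4 - 5*l^3 + 20*l - 16) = (l - 2)*(l - 1)*(l^3 - 4*l^2 - 4*l + 16) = (l - 4)*(l - 2)*(l - 1)*(l^2 - 4) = (l - 4)*(l - 2)*(l - 1)*(l + 2)*(l - 2)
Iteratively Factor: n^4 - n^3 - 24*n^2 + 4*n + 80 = (n + 4)*(n^3 - 5*n^2 - 4*n + 20) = (n - 5)*(n + 4)*(n^2 - 4) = (n - 5)*(n + 2)*(n + 4)*(n - 2)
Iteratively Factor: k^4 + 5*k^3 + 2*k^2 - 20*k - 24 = (k + 2)*(k^3 + 3*k^2 - 4*k - 12) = (k + 2)^2*(k^2 + k - 6) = (k + 2)^2*(k + 3)*(k - 2)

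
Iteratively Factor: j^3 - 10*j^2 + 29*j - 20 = (j - 5)*(j^2 - 5*j + 4) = (j - 5)*(j - 4)*(j - 1)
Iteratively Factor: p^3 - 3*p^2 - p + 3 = (p + 1)*(p^2 - 4*p + 3) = (p - 3)*(p + 1)*(p - 1)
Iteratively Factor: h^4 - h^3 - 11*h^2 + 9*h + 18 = (h + 3)*(h^3 - 4*h^2 + h + 6) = (h - 3)*(h + 3)*(h^2 - h - 2) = (h - 3)*(h - 2)*(h + 3)*(h + 1)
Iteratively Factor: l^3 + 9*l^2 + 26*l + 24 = (l + 3)*(l^2 + 6*l + 8) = (l + 3)*(l + 4)*(l + 2)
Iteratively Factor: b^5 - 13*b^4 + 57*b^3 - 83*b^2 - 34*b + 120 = (b - 2)*(b^4 - 11*b^3 + 35*b^2 - 13*b - 60) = (b - 2)*(b + 1)*(b^3 - 12*b^2 + 47*b - 60) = (b - 3)*(b - 2)*(b + 1)*(b^2 - 9*b + 20) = (b - 4)*(b - 3)*(b - 2)*(b + 1)*(b - 5)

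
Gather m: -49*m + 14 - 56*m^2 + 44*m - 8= -56*m^2 - 5*m + 6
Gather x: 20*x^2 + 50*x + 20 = 20*x^2 + 50*x + 20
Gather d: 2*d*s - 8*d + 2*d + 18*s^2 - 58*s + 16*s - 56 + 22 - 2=d*(2*s - 6) + 18*s^2 - 42*s - 36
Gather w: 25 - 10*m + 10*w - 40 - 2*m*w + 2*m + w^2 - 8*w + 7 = -8*m + w^2 + w*(2 - 2*m) - 8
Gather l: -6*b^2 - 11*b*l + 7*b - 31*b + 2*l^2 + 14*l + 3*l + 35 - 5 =-6*b^2 - 24*b + 2*l^2 + l*(17 - 11*b) + 30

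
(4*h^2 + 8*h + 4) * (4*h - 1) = 16*h^3 + 28*h^2 + 8*h - 4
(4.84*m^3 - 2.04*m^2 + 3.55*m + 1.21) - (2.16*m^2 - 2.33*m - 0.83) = 4.84*m^3 - 4.2*m^2 + 5.88*m + 2.04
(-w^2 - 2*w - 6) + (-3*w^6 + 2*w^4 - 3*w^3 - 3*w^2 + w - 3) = -3*w^6 + 2*w^4 - 3*w^3 - 4*w^2 - w - 9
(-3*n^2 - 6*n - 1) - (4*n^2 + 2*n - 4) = -7*n^2 - 8*n + 3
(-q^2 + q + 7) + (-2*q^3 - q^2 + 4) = -2*q^3 - 2*q^2 + q + 11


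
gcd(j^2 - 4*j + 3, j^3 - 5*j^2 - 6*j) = 1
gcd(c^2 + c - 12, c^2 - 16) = c + 4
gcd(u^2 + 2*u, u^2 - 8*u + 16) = 1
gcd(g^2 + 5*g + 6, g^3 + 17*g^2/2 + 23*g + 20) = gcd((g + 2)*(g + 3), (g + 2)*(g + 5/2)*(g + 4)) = g + 2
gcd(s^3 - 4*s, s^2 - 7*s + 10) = s - 2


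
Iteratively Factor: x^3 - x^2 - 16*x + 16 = (x + 4)*(x^2 - 5*x + 4) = (x - 1)*(x + 4)*(x - 4)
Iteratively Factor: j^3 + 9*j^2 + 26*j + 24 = (j + 4)*(j^2 + 5*j + 6) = (j + 3)*(j + 4)*(j + 2)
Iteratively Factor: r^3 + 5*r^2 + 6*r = (r + 2)*(r^2 + 3*r) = r*(r + 2)*(r + 3)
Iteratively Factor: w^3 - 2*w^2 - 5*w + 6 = (w + 2)*(w^2 - 4*w + 3) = (w - 3)*(w + 2)*(w - 1)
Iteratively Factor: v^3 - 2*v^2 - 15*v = (v + 3)*(v^2 - 5*v) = (v - 5)*(v + 3)*(v)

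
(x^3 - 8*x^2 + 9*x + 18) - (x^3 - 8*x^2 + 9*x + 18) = 0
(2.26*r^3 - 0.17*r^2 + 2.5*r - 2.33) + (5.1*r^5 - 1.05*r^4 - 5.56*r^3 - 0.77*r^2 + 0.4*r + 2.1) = 5.1*r^5 - 1.05*r^4 - 3.3*r^3 - 0.94*r^2 + 2.9*r - 0.23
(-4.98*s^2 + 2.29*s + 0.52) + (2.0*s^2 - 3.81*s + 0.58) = -2.98*s^2 - 1.52*s + 1.1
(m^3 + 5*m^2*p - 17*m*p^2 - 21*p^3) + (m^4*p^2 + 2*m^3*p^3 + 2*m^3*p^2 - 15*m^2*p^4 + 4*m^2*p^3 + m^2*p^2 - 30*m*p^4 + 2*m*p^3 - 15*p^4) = m^4*p^2 + 2*m^3*p^3 + 2*m^3*p^2 + m^3 - 15*m^2*p^4 + 4*m^2*p^3 + m^2*p^2 + 5*m^2*p - 30*m*p^4 + 2*m*p^3 - 17*m*p^2 - 15*p^4 - 21*p^3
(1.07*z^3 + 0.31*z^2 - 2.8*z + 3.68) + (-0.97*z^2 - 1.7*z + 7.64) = 1.07*z^3 - 0.66*z^2 - 4.5*z + 11.32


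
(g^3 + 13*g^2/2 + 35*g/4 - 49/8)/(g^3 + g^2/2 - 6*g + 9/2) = (8*g^3 + 52*g^2 + 70*g - 49)/(4*(2*g^3 + g^2 - 12*g + 9))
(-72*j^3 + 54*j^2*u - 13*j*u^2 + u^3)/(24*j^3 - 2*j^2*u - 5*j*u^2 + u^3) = (-6*j + u)/(2*j + u)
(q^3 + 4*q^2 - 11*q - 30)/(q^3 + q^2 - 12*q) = (q^2 + 7*q + 10)/(q*(q + 4))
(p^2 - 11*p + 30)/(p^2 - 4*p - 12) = (p - 5)/(p + 2)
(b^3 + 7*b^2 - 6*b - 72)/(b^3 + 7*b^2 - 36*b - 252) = (b^2 + b - 12)/(b^2 + b - 42)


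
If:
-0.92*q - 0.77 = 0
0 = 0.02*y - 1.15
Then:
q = -0.84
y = 57.50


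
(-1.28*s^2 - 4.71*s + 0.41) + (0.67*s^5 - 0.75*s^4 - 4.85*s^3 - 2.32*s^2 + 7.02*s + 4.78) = 0.67*s^5 - 0.75*s^4 - 4.85*s^3 - 3.6*s^2 + 2.31*s + 5.19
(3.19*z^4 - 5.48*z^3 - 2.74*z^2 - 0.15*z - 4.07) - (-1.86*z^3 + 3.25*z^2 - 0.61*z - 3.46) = 3.19*z^4 - 3.62*z^3 - 5.99*z^2 + 0.46*z - 0.61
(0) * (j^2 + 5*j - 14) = 0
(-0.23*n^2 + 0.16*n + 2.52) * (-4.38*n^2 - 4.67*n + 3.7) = 1.0074*n^4 + 0.3733*n^3 - 12.6358*n^2 - 11.1764*n + 9.324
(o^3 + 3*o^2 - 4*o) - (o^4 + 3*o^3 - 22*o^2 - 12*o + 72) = -o^4 - 2*o^3 + 25*o^2 + 8*o - 72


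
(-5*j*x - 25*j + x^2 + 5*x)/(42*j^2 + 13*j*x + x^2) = (-5*j*x - 25*j + x^2 + 5*x)/(42*j^2 + 13*j*x + x^2)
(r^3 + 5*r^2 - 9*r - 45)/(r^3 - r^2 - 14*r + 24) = (r^2 + 8*r + 15)/(r^2 + 2*r - 8)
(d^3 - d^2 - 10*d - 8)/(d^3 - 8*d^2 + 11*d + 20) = (d + 2)/(d - 5)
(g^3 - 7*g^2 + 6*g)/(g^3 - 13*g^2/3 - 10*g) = 3*(g - 1)/(3*g + 5)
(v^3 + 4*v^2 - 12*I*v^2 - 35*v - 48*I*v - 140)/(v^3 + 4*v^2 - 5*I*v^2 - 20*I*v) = (v - 7*I)/v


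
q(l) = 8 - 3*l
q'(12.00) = -3.00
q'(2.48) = -3.00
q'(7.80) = -3.00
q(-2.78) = 16.34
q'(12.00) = -3.00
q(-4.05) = 20.15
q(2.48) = 0.56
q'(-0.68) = -3.00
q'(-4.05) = -3.00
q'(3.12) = -3.00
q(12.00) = -28.00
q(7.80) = -15.40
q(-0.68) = 10.04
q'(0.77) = -3.00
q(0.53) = 6.41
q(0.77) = 5.69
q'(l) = -3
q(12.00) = -28.00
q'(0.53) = -3.00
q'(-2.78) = -3.00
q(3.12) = -1.36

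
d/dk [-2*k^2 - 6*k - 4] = -4*k - 6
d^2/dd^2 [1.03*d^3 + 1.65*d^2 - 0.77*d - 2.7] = 6.18*d + 3.3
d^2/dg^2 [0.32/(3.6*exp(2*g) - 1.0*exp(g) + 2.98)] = ((0.32 - 4.608*exp(g))*(3.6*exp(2*g) - 1.0*exp(g) + 2.98) + 0.32*(7.2*exp(g) - 1.0)*(14.4*exp(g) - 2.0)*exp(g))*exp(g)/(3.6*exp(2*g) - 1.0*exp(g) + 2.98)^3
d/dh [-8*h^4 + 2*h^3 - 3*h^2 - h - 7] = -32*h^3 + 6*h^2 - 6*h - 1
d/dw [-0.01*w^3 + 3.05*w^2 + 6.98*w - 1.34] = -0.03*w^2 + 6.1*w + 6.98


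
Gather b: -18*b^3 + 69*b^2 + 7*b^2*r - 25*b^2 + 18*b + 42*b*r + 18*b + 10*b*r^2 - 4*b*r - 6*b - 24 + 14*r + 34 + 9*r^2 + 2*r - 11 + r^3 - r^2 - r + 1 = -18*b^3 + b^2*(7*r + 44) + b*(10*r^2 + 38*r + 30) + r^3 + 8*r^2 + 15*r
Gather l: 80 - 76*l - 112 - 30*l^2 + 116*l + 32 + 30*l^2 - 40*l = 0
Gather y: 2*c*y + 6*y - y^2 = -y^2 + y*(2*c + 6)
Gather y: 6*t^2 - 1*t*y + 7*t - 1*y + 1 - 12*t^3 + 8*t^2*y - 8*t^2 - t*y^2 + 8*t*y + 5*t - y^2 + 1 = -12*t^3 - 2*t^2 + 12*t + y^2*(-t - 1) + y*(8*t^2 + 7*t - 1) + 2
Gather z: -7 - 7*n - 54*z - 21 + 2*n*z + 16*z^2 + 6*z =-7*n + 16*z^2 + z*(2*n - 48) - 28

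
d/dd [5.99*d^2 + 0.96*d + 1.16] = 11.98*d + 0.96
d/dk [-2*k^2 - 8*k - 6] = -4*k - 8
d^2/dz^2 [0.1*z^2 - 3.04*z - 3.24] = 0.200000000000000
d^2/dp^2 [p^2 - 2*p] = 2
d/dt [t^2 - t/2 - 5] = 2*t - 1/2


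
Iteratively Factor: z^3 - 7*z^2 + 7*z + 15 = (z - 3)*(z^2 - 4*z - 5) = (z - 3)*(z + 1)*(z - 5)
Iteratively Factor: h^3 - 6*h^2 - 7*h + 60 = (h - 5)*(h^2 - h - 12) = (h - 5)*(h + 3)*(h - 4)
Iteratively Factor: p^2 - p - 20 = (p - 5)*(p + 4)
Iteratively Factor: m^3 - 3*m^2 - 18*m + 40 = (m + 4)*(m^2 - 7*m + 10) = (m - 5)*(m + 4)*(m - 2)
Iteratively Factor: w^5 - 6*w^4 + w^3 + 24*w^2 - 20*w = (w - 1)*(w^4 - 5*w^3 - 4*w^2 + 20*w) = (w - 2)*(w - 1)*(w^3 - 3*w^2 - 10*w) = w*(w - 2)*(w - 1)*(w^2 - 3*w - 10) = w*(w - 2)*(w - 1)*(w + 2)*(w - 5)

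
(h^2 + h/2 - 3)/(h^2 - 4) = (h - 3/2)/(h - 2)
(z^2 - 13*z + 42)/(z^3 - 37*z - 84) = (z - 6)/(z^2 + 7*z + 12)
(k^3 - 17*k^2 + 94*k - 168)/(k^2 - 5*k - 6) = (k^2 - 11*k + 28)/(k + 1)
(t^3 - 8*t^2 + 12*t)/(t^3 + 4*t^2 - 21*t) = (t^2 - 8*t + 12)/(t^2 + 4*t - 21)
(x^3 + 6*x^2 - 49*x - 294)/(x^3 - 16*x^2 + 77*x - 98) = (x^2 + 13*x + 42)/(x^2 - 9*x + 14)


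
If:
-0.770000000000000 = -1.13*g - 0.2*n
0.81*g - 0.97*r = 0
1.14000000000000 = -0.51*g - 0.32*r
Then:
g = -1.47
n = 12.14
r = -1.22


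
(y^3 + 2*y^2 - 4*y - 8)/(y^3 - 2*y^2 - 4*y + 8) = (y + 2)/(y - 2)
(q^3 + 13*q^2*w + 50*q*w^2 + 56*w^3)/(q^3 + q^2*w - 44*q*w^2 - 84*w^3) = (q^2 + 11*q*w + 28*w^2)/(q^2 - q*w - 42*w^2)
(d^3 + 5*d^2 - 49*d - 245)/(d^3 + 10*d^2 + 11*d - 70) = (d - 7)/(d - 2)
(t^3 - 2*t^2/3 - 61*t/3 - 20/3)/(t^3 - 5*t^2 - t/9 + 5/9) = 3*(t + 4)/(3*t - 1)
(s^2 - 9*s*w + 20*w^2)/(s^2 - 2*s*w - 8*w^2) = (s - 5*w)/(s + 2*w)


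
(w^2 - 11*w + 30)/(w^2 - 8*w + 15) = (w - 6)/(w - 3)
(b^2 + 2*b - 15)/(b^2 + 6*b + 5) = (b - 3)/(b + 1)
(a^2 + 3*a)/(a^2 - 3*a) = (a + 3)/(a - 3)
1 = 1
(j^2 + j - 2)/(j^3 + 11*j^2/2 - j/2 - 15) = 2*(j - 1)/(2*j^2 + 7*j - 15)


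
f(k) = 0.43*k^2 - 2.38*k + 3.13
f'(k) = 0.86*k - 2.38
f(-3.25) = 15.41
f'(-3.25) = -5.18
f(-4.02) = 19.65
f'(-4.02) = -5.84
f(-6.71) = 38.46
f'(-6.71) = -8.15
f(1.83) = 0.21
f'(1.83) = -0.81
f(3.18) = -0.09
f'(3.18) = 0.35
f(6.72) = 6.55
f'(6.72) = 3.40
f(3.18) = -0.09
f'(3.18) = 0.35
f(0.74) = 1.60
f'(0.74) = -1.74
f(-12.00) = 93.61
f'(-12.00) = -12.70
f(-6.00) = 32.89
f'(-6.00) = -7.54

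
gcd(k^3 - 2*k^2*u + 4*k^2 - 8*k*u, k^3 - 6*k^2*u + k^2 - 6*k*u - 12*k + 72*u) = k + 4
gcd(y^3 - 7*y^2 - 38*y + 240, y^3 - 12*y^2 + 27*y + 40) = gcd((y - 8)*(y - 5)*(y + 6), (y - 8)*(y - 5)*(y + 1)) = y^2 - 13*y + 40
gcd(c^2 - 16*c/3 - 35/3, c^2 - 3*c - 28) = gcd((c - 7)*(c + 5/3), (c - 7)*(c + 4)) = c - 7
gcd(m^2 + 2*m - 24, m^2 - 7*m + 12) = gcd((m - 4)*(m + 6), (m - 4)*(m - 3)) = m - 4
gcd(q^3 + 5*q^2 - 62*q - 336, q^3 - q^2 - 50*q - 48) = q^2 - 2*q - 48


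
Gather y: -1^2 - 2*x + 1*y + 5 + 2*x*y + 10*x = 8*x + y*(2*x + 1) + 4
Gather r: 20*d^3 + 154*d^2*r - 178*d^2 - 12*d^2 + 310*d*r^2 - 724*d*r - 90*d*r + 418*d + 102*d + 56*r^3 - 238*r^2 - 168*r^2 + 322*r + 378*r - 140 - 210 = 20*d^3 - 190*d^2 + 520*d + 56*r^3 + r^2*(310*d - 406) + r*(154*d^2 - 814*d + 700) - 350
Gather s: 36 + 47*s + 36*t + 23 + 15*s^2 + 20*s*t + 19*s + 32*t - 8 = 15*s^2 + s*(20*t + 66) + 68*t + 51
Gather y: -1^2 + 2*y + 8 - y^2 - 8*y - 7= -y^2 - 6*y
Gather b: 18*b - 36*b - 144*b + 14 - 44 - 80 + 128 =18 - 162*b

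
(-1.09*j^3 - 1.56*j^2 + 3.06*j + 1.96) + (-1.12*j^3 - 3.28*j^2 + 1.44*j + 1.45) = -2.21*j^3 - 4.84*j^2 + 4.5*j + 3.41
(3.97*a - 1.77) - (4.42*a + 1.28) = -0.45*a - 3.05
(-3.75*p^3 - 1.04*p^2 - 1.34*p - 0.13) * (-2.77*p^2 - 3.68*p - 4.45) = 10.3875*p^5 + 16.6808*p^4 + 24.2265*p^3 + 9.9193*p^2 + 6.4414*p + 0.5785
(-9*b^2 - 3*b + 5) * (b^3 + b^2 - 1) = -9*b^5 - 12*b^4 + 2*b^3 + 14*b^2 + 3*b - 5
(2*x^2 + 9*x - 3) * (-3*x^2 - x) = -6*x^4 - 29*x^3 + 3*x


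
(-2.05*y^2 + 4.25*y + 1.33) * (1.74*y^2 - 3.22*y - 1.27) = -3.567*y^4 + 13.996*y^3 - 8.7673*y^2 - 9.6801*y - 1.6891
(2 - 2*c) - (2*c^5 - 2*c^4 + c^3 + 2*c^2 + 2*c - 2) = -2*c^5 + 2*c^4 - c^3 - 2*c^2 - 4*c + 4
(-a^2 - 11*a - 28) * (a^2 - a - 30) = -a^4 - 10*a^3 + 13*a^2 + 358*a + 840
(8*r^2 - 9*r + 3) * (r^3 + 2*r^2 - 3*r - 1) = 8*r^5 + 7*r^4 - 39*r^3 + 25*r^2 - 3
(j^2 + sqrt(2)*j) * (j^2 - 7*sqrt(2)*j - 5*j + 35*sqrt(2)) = j^4 - 6*sqrt(2)*j^3 - 5*j^3 - 14*j^2 + 30*sqrt(2)*j^2 + 70*j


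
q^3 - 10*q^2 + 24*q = q*(q - 6)*(q - 4)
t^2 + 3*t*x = t*(t + 3*x)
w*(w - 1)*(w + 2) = w^3 + w^2 - 2*w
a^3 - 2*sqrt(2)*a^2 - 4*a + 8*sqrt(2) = (a - 2)*(a + 2)*(a - 2*sqrt(2))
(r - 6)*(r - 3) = r^2 - 9*r + 18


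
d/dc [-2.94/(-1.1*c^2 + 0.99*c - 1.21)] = (2.9106 - 6.468*c)/(1.1*c^2 - 0.99*c + 1.21)^2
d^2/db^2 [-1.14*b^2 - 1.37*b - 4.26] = -2.28000000000000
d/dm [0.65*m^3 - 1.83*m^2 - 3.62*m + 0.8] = 1.95*m^2 - 3.66*m - 3.62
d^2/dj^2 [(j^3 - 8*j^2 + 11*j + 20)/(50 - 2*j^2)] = -36/(j^3 + 15*j^2 + 75*j + 125)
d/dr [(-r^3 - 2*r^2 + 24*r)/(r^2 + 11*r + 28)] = (-r^4 - 22*r^3 - 130*r^2 - 112*r + 672)/(r^4 + 22*r^3 + 177*r^2 + 616*r + 784)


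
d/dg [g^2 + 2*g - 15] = 2*g + 2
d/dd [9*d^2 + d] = 18*d + 1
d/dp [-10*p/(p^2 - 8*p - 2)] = 10*(p^2 + 2)/(p^4 - 16*p^3 + 60*p^2 + 32*p + 4)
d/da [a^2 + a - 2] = 2*a + 1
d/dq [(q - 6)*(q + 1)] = 2*q - 5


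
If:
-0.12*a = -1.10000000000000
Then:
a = 9.17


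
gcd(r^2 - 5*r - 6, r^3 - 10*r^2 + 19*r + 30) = r^2 - 5*r - 6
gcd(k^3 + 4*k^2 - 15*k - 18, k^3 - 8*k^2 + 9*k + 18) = k^2 - 2*k - 3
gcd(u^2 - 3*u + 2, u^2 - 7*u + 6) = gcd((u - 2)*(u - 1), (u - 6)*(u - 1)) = u - 1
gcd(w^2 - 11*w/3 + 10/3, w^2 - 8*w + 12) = w - 2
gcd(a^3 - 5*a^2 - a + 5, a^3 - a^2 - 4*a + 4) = a - 1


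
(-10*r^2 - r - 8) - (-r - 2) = -10*r^2 - 6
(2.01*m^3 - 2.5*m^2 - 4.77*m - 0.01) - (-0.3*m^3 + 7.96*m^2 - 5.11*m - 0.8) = 2.31*m^3 - 10.46*m^2 + 0.340000000000001*m + 0.79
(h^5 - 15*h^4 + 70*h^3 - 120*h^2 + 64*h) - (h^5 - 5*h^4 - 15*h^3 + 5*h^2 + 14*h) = -10*h^4 + 85*h^3 - 125*h^2 + 50*h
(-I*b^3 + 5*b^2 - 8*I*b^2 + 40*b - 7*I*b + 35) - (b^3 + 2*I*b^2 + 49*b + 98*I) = -b^3 - I*b^3 + 5*b^2 - 10*I*b^2 - 9*b - 7*I*b + 35 - 98*I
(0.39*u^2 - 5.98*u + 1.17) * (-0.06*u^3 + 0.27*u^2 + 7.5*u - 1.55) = -0.0234*u^5 + 0.4641*u^4 + 1.2402*u^3 - 45.1386*u^2 + 18.044*u - 1.8135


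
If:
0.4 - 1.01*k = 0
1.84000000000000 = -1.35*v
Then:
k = 0.40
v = -1.36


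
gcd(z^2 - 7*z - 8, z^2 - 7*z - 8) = z^2 - 7*z - 8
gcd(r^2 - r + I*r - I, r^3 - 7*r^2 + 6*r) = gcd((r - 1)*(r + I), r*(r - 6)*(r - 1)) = r - 1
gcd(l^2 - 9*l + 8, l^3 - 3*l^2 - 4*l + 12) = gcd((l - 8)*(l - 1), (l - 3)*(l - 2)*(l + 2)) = 1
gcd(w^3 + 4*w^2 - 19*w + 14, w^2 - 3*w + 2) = w^2 - 3*w + 2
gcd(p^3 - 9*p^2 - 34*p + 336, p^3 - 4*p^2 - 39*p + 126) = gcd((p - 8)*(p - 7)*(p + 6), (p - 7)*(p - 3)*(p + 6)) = p^2 - p - 42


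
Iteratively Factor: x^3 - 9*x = (x)*(x^2 - 9) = x*(x + 3)*(x - 3)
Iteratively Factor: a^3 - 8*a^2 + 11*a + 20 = (a - 5)*(a^2 - 3*a - 4) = (a - 5)*(a + 1)*(a - 4)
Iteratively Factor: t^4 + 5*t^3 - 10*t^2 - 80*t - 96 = (t + 2)*(t^3 + 3*t^2 - 16*t - 48) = (t - 4)*(t + 2)*(t^2 + 7*t + 12) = (t - 4)*(t + 2)*(t + 3)*(t + 4)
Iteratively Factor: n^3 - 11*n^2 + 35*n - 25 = (n - 1)*(n^2 - 10*n + 25) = (n - 5)*(n - 1)*(n - 5)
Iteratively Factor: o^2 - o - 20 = (o + 4)*(o - 5)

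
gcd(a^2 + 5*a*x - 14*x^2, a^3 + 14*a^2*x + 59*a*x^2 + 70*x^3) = a + 7*x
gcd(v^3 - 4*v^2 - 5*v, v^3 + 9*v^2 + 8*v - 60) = 1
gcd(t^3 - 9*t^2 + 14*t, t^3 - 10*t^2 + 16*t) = t^2 - 2*t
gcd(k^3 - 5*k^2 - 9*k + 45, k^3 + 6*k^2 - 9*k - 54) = k^2 - 9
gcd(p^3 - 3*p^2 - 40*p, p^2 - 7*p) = p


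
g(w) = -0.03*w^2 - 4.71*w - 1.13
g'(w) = -0.06*w - 4.71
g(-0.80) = 2.62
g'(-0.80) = -4.66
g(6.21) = -31.54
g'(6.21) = -5.08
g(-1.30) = 4.94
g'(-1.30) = -4.63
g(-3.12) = 13.27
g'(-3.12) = -4.52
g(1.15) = -6.59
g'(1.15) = -4.78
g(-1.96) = 7.99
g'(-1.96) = -4.59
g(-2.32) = 9.64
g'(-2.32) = -4.57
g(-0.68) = 2.06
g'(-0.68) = -4.67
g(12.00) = -61.97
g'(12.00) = -5.43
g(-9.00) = 38.83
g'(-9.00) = -4.17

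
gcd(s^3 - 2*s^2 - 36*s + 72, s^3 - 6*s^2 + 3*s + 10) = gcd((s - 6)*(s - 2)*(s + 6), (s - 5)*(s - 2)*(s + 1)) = s - 2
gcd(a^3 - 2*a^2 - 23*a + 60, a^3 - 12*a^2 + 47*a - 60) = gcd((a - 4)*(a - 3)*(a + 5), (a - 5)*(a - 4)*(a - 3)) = a^2 - 7*a + 12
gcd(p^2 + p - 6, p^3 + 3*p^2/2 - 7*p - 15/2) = p + 3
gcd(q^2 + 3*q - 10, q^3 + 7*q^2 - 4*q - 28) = q - 2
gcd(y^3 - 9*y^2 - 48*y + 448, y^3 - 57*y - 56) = y^2 - y - 56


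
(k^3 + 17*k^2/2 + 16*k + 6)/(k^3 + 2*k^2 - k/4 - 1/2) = 2*(k + 6)/(2*k - 1)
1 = 1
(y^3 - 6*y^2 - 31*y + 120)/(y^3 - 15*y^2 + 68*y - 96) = (y + 5)/(y - 4)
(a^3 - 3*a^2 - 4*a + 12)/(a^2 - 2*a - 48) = (-a^3 + 3*a^2 + 4*a - 12)/(-a^2 + 2*a + 48)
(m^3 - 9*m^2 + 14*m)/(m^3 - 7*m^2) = (m - 2)/m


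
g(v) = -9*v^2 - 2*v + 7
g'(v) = -18*v - 2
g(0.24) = 6.00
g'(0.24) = -6.32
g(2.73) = -65.54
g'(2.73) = -51.14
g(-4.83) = -193.30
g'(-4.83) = 84.94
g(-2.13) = -29.57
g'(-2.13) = 36.34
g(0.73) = 0.74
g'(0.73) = -15.14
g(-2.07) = -27.42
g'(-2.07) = 35.26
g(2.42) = -50.55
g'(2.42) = -45.56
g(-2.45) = -42.12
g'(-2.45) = 42.10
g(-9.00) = -704.00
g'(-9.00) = 160.00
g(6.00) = -329.00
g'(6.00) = -110.00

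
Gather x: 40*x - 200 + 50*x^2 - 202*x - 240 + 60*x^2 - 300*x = 110*x^2 - 462*x - 440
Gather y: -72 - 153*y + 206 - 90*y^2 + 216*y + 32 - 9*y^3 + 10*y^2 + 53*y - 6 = -9*y^3 - 80*y^2 + 116*y + 160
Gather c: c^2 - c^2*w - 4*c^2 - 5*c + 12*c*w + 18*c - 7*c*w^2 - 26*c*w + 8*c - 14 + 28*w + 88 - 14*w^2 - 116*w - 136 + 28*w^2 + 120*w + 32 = c^2*(-w - 3) + c*(-7*w^2 - 14*w + 21) + 14*w^2 + 32*w - 30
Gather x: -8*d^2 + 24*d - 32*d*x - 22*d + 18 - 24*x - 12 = -8*d^2 + 2*d + x*(-32*d - 24) + 6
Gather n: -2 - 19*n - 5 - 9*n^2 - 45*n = -9*n^2 - 64*n - 7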